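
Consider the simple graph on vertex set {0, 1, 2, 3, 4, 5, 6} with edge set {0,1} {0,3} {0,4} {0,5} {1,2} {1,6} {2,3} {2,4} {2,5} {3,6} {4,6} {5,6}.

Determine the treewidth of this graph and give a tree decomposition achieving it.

Each bag holds 4 vertices, so the decomposition has width 3, which upper-bounds the treewidth. For the lower bound: the 4 vertex sets {2,3}, {0,1}, {6}, {4} are disjoint, each induces a connected subgraph, and every pair is joined by at least one edge of G. Contracting each set to a single vertex therefore yields K_{4} as a minor, and since treewidth is minor-monotone, tw(G) ≥ tw(K_{4}) = 3. The upper and lower bounds meet at 3, so that is the treewidth.

Treewidth 3.
Bags: B1 = {0, 2, 3, 6}  B2 = {0, 1, 2, 6}  B3 = {0, 2, 4, 6}  B4 = {0, 2, 5, 6}
Tree: B1–B2, B2–B3, B3–B4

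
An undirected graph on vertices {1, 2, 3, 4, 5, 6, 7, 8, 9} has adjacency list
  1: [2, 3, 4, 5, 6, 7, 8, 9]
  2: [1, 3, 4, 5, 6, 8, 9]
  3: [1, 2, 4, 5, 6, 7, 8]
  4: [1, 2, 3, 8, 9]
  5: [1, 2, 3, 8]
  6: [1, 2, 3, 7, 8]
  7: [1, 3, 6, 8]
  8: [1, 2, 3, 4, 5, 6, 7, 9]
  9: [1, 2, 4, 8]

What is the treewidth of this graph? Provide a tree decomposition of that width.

Treewidth 4.
One such decomposition:
Bags: B1 = {1, 2, 3, 4, 8}  B2 = {1, 2, 3, 6, 8}  B3 = {1, 2, 4, 8, 9}  B4 = {1, 2, 3, 5, 8}  B5 = {1, 3, 6, 7, 8}
Tree: B1–B2, B1–B3, B1–B4, B2–B5

The largest bag has 5 vertices, giving width 4; this decomposition certifies tw(G) ≤ 4. Conversely, {1, 2, 4, 8, 9} is a clique of size 5, and the vertices of any clique must share a bag in every tree decomposition; so some bag has ≥ 5 vertices and tw(G) ≥ 4. The upper and lower bounds meet at 4, so that is the treewidth.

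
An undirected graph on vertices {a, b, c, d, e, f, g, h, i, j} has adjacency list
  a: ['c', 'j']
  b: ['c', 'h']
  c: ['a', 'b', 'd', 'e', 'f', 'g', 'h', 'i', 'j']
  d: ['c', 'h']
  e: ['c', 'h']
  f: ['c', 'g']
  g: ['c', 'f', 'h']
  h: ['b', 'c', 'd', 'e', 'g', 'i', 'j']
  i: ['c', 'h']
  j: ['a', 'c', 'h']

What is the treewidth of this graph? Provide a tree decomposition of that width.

Every bag has size at most 3, so the width is 3 − 1 = 2 and tw(G) ≤ 2. On the other hand G contains the 3-clique {a, c, j}. A clique must lie in a single bag of any decomposition, so no decomposition can have width below 2. Therefore the treewidth is 2.

Treewidth 2.
One optimal decomposition is:
Bags: B1 = {c, h, i}  B2 = {c, g, h}  B3 = {c, d, h}  B4 = {b, c, h}  B5 = {c, f, g}  B6 = {c, e, h}  B7 = {c, h, j}  B8 = {a, c, j}
Tree: B1–B2, B2–B3, B1–B4, B2–B5, B3–B6, B1–B7, B7–B8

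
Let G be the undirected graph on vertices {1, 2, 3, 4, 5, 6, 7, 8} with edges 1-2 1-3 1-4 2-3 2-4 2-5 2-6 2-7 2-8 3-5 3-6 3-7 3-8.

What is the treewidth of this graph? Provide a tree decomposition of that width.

Every bag has size at most 3, so the width is 3 − 1 = 2 and tw(G) ≤ 2. Conversely, {1, 2, 3} is a clique of size 3, and the vertices of any clique must share a bag in every tree decomposition; so some bag has ≥ 3 vertices and tw(G) ≥ 2. Combining the bounds, tw(G) = 2.

Treewidth 2.
One such decomposition:
Bags: B1 = {2, 3, 6}  B2 = {2, 3, 7}  B3 = {1, 2, 3}  B4 = {2, 3, 8}  B5 = {2, 3, 5}  B6 = {1, 2, 4}
Tree: B1–B2, B2–B3, B2–B4, B1–B5, B3–B6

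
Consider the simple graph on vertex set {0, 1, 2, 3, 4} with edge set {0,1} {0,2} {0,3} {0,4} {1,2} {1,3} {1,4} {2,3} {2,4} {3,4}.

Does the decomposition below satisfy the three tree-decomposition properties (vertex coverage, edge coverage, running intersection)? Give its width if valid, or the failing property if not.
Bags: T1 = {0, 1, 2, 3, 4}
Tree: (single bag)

Yes; width 4.

Vertex coverage: the bags together contain {0, 1, 2, 3, 4}, the full vertex set. Edge coverage: each edge of G has both endpoints in at least one bag. Running intersection: for every vertex, the bags containing it form a connected subtree. All three properties hold, so this is a valid tree decomposition of width max|bag| − 1 = 4, and hence tw(G) ≤ 4.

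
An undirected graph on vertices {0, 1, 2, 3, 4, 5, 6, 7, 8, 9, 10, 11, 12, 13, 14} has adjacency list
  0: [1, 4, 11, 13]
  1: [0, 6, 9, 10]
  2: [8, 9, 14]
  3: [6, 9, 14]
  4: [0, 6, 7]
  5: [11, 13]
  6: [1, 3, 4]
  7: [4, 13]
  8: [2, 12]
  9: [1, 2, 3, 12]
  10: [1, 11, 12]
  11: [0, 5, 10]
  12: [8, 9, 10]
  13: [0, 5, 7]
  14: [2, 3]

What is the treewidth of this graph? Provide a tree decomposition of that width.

Treewidth 3.
Bags: B1 = {2, 8, 12, 14}  B2 = {2, 9, 12, 14}  B3 = {3, 9, 12, 14}  B4 = {3, 9, 10, 12}  B5 = {1, 3, 9, 10}  B6 = {1, 3, 6, 10}  B7 = {1, 6, 10, 11}  B8 = {0, 1, 6, 11}  B9 = {0, 4, 6, 11}  B10 = {0, 4, 5, 11}  B11 = {0, 4, 5, 13}  B12 = {4, 5, 7, 13}
Tree: B1–B2, B2–B3, B3–B4, B4–B5, B5–B6, B6–B7, B7–B8, B8–B9, B9–B10, B10–B11, B11–B12

The largest bag has 4 vertices, giving width 3; this decomposition certifies tw(G) ≤ 3. For the lower bound: the 4 vertex sets {2,8,14}, {12}, {9}, {1,3,6,10} are disjoint, each induces a connected subgraph, and every pair is joined by at least one edge of G. Contracting each set to a single vertex therefore yields K_{4} as a minor, and since treewidth is minor-monotone, tw(G) ≥ tw(K_{4}) = 3. Therefore the treewidth is 3.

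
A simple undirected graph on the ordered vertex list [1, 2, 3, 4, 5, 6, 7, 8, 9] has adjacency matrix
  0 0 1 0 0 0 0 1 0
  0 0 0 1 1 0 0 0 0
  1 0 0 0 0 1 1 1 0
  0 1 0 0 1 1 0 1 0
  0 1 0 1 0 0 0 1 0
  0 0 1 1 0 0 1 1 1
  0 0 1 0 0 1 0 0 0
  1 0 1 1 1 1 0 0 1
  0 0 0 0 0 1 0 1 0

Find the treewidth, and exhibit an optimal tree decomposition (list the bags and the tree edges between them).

Treewidth 2.
Bags: B1 = {4, 6, 8}  B2 = {3, 6, 8}  B3 = {4, 5, 8}  B4 = {6, 8, 9}  B5 = {2, 4, 5}  B6 = {1, 3, 8}  B7 = {3, 6, 7}
Tree: B1–B2, B1–B3, B2–B4, B3–B5, B2–B6, B2–B7

The largest bag has 3 vertices, giving width 2; this decomposition certifies tw(G) ≤ 2. For the lower bound, the 3 vertices {1, 3, 8} are pairwise adjacent, and any tree decomposition puts a clique entirely inside one bag — forcing width ≥ 2. Hence tw(G) = 2 exactly.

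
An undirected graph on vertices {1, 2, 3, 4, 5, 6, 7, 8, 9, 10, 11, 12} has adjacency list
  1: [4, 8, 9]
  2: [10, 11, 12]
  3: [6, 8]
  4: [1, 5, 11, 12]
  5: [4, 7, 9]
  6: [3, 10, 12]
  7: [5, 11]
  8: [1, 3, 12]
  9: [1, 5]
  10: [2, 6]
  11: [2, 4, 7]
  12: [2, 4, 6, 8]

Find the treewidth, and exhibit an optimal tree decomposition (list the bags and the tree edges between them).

Every bag has size at most 4, so the width is 4 − 1 = 3 and tw(G) ≤ 3. For the lower bound: the 4 vertex sets {5,7,9}, {1}, {4}, {2,8,11,12} are disjoint, each induces a connected subgraph, and every pair is joined by at least one edge of G. Contracting each set to a single vertex therefore yields K_{4} as a minor, and since treewidth is minor-monotone, tw(G) ≥ tw(K_{4}) = 3. Therefore the treewidth is 3.

Treewidth 3.
One such decomposition:
Bags: B1 = {1, 5, 7, 9}  B2 = {1, 4, 5, 7}  B3 = {1, 4, 7, 11}  B4 = {1, 4, 8, 11}  B5 = {4, 8, 11, 12}  B6 = {2, 8, 11, 12}  B7 = {2, 3, 8, 12}  B8 = {2, 3, 6, 12}  B9 = {2, 3, 6, 10}
Tree: B1–B2, B2–B3, B3–B4, B4–B5, B5–B6, B6–B7, B7–B8, B8–B9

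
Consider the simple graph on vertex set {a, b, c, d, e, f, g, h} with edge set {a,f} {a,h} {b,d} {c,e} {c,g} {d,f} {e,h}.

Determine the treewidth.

A width-1 tree decomposition is:
Bags: B1 = {b, d}  B2 = {d, f}  B3 = {a, f}  B4 = {a, h}  B5 = {e, h}  B6 = {c, e}  B7 = {c, g}
Tree: B1–B2, B2–B3, B3–B4, B4–B5, B5–B6, B6–B7
Each bag holds 2 vertices, so the decomposition has width 1, which upper-bounds the treewidth. Any graph with an edge has treewidth ≥ 1, and G has the edge b–d. Combining the bounds, tw(G) = 1.

1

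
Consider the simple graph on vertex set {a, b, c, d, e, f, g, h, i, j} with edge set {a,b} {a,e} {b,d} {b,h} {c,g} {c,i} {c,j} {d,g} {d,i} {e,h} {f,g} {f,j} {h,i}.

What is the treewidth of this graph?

A width-2 tree decomposition is:
Bags: B1 = {c, f, j}  B2 = {c, f, g}  B3 = {c, g, i}  B4 = {d, g, i}  B5 = {d, h, i}  B6 = {b, d, h}  B7 = {b, e, h}  B8 = {a, b, e}
Tree: B1–B2, B2–B3, B3–B4, B4–B5, B5–B6, B6–B7, B7–B8
The largest bag has 3 vertices, giving width 2; this decomposition certifies tw(G) ≤ 2. The edges j–f–g–c–j form a cycle, so G is not a tree and its treewidth is at least 2. The upper and lower bounds meet at 2, so that is the treewidth.

2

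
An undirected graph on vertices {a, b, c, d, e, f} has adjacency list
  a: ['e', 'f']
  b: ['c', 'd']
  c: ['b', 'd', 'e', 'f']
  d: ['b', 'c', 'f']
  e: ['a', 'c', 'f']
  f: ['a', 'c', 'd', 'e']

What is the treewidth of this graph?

2

A width-2 tree decomposition is:
Bags: B1 = {c, e, f}  B2 = {c, d, f}  B3 = {a, e, f}  B4 = {b, c, d}
Tree: B1–B2, B1–B3, B2–B4
Each bag holds 3 vertices, so the decomposition has width 2, which upper-bounds the treewidth. For the lower bound, the 3 vertices {c, d, f} are pairwise adjacent, and any tree decomposition puts a clique entirely inside one bag — forcing width ≥ 2. Combining the bounds, tw(G) = 2.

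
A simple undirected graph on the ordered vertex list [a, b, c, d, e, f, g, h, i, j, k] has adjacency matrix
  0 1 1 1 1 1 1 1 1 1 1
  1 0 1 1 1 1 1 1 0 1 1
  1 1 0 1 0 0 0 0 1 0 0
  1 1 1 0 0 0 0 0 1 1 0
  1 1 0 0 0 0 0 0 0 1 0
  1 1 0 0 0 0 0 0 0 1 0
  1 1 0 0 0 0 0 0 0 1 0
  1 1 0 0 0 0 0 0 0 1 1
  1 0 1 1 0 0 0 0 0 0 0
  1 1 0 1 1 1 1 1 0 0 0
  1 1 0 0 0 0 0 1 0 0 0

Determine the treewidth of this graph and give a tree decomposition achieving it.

Treewidth 3.
One such decomposition:
Bags: B1 = {a, b, g, j}  B2 = {a, b, d, j}  B3 = {a, b, h, j}  B4 = {a, b, h, k}  B5 = {a, b, c, d}  B6 = {a, c, d, i}  B7 = {a, b, f, j}  B8 = {a, b, e, j}
Tree: B1–B2, B1–B3, B3–B4, B2–B5, B5–B6, B2–B7, B2–B8

Every bag has size at most 4, so the width is 4 − 1 = 3 and tw(G) ≤ 3. For the lower bound, the 4 vertices {a, b, d, j} are pairwise adjacent, and any tree decomposition puts a clique entirely inside one bag — forcing width ≥ 3. Combining the bounds, tw(G) = 3.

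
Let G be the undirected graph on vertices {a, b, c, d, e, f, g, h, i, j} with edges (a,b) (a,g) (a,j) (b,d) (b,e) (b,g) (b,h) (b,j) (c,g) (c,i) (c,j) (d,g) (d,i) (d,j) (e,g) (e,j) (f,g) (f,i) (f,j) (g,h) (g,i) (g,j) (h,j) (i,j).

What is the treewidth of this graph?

3

A width-3 tree decomposition is:
Bags: B1 = {d, g, i, j}  B2 = {b, d, g, j}  B3 = {b, g, h, j}  B4 = {a, b, g, j}  B5 = {b, e, g, j}  B6 = {f, g, i, j}  B7 = {c, g, i, j}
Tree: B1–B2, B2–B3, B2–B4, B3–B5, B1–B6, B6–B7
Each bag holds 4 vertices, so the decomposition has width 3, which upper-bounds the treewidth. Conversely, {c, g, i, j} is a clique of size 4, and the vertices of any clique must share a bag in every tree decomposition; so some bag has ≥ 4 vertices and tw(G) ≥ 3. Hence tw(G) = 3 exactly.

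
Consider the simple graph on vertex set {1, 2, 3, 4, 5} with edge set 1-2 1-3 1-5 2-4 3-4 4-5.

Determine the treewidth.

2

A width-2 tree decomposition is:
Bags: B1 = {1, 2, 4}  B2 = {1, 4, 5}  B3 = {1, 3, 4}
Tree: B1–B2, B2–B3
Each bag holds 3 vertices, so the decomposition has width 2, which upper-bounds the treewidth. Since 2–1–5–4–2 is a cycle in G, G is not acyclic. Forests are exactly the graphs of treewidth ≤ 1, so tw(G) ≥ 2. Therefore the treewidth is 2.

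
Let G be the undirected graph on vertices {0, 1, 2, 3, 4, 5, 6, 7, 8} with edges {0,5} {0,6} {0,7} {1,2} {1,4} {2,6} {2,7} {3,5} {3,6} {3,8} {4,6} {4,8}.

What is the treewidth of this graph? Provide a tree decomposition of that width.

Treewidth 3.
One optimal decomposition is:
Bags: B1 = {1, 3, 4, 8}  B2 = {1, 3, 4, 6}  B3 = {1, 2, 3, 6}  B4 = {2, 3, 5, 6}  B5 = {0, 2, 5, 6}  B6 = {0, 2, 5, 7}
Tree: B1–B2, B2–B3, B3–B4, B4–B5, B5–B6

Each bag holds 4 vertices, so the decomposition has width 3, which upper-bounds the treewidth. For the lower bound: the 4 vertex sets {1,4,8}, {3}, {6}, {0,2,5,7} are disjoint, each induces a connected subgraph, and every pair is joined by at least one edge of G. Contracting each set to a single vertex therefore yields K_{4} as a minor, and since treewidth is minor-monotone, tw(G) ≥ tw(K_{4}) = 3. Combining the bounds, tw(G) = 3.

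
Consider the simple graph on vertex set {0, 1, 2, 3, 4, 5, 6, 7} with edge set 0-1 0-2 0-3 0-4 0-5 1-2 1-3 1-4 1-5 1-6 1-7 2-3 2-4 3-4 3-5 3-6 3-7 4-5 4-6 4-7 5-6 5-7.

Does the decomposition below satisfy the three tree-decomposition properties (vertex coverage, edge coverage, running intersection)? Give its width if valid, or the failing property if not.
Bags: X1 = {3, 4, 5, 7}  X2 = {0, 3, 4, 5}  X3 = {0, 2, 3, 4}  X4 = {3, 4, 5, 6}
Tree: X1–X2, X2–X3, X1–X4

No — vertex 1 appears in no bag.

A tree decomposition must satisfy three properties: every vertex lies in some bag; for every edge, both endpoints lie together in some bag; and for every vertex, the bags containing it form a connected subtree. Here vertex 1 appears in no bag, so the decomposition is invalid.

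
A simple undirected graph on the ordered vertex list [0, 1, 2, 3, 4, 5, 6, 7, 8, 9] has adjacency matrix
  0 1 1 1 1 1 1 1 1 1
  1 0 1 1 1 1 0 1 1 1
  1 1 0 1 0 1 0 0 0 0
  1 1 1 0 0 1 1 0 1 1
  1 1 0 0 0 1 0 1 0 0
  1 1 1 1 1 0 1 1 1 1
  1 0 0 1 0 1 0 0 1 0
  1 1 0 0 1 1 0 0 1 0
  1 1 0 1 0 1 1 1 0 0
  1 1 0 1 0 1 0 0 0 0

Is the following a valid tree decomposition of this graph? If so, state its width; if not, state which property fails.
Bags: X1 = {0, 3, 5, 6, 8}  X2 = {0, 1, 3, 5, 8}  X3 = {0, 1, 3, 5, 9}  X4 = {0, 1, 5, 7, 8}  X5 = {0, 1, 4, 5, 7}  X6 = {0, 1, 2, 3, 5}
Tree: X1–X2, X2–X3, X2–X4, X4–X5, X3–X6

Checking the three conditions: (i) the bags cover all of {0, 1, 2, 3, 4, 5, 6, 7, 8, 9}; (ii) for each edge, some bag contains both endpoints; (iii) the bags containing any fixed vertex form a subtree. All hold, so the decomposition is valid with width 5 − 1 = 4.

Yes; width 4.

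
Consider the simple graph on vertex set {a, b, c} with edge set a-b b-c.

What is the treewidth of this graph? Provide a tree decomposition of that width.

The largest bag has 2 vertices, giving width 1; this decomposition certifies tw(G) ≤ 1. G has an edge, so its treewidth is at least 1. Combining the bounds, tw(G) = 1.

Treewidth 1.
Bags: B1 = {b, c}  B2 = {a, b}
Tree: B1–B2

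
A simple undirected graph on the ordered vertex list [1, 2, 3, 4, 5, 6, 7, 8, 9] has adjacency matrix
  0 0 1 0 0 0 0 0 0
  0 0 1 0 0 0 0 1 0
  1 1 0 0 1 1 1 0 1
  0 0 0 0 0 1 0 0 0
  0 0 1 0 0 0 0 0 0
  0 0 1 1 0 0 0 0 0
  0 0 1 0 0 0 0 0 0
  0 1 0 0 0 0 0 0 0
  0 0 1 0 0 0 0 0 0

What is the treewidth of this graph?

1

A width-1 tree decomposition is:
Bags: B1 = {3, 7}  B2 = {3, 9}  B3 = {3, 6}  B4 = {3, 5}  B5 = {1, 3}  B6 = {2, 3}  B7 = {4, 6}  B8 = {2, 8}
Tree: B1–B2, B1–B3, B2–B4, B4–B5, B2–B6, B3–B7, B6–B8
Every bag has size at most 2, so the width is 2 − 1 = 1 and tw(G) ≤ 1. Since G has at least one edge (e.g. 7–3), it is not an edgeless graph, so tw(G) ≥ 1. The upper and lower bounds meet at 1, so that is the treewidth.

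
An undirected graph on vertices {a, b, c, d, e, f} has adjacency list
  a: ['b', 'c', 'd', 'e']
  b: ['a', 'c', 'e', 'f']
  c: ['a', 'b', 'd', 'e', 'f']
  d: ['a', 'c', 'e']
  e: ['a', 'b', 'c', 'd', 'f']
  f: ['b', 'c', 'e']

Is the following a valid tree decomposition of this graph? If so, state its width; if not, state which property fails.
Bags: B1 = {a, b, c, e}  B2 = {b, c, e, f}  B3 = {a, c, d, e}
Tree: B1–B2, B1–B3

Yes; width 3.

Every vertex of G appears in some bag (union = {a, b, c, d, e, f}); every edge is covered by a bag; and for each vertex v the set of bags containing v is connected in the bag tree. The decomposition is therefore valid. The largest bag has 4 vertices, so the width is 3.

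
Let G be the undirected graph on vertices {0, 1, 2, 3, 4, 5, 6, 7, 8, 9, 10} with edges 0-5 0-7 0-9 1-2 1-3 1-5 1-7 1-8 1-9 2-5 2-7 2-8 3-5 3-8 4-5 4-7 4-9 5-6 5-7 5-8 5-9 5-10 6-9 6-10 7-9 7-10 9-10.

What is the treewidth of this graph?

3

A width-3 tree decomposition is:
Bags: B1 = {1, 5, 7, 9}  B2 = {1, 2, 5, 7}  B3 = {4, 5, 7, 9}  B4 = {1, 2, 5, 8}  B5 = {1, 3, 5, 8}  B6 = {5, 7, 9, 10}  B7 = {5, 6, 9, 10}  B8 = {0, 5, 7, 9}
Tree: B1–B2, B1–B3, B2–B4, B4–B5, B1–B6, B6–B7, B1–B8
Every bag has size at most 4, so the width is 4 − 1 = 3 and tw(G) ≤ 3. For the lower bound, the 4 vertices {1, 2, 5, 8} are pairwise adjacent, and any tree decomposition puts a clique entirely inside one bag — forcing width ≥ 3. Combining the bounds, tw(G) = 3.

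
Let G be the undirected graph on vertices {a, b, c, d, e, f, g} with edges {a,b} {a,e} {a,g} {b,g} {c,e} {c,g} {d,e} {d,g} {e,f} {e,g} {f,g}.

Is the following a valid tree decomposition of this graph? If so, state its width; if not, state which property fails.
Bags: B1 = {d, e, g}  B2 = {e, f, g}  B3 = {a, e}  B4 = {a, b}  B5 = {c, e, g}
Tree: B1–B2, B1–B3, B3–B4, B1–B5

No — edge (g,a) lies in no bag.

A tree decomposition must satisfy three properties: every vertex lies in some bag; for every edge, both endpoints lie together in some bag; and for every vertex, the bags containing it form a connected subtree. Here edge (g,a) lies in no bag, so the decomposition is invalid.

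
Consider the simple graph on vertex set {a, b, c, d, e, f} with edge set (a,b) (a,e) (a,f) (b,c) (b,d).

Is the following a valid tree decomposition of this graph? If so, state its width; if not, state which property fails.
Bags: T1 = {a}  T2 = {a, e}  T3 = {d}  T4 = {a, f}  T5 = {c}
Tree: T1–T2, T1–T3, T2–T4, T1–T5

No — vertex b appears in no bag.

A tree decomposition must satisfy three properties: every vertex lies in some bag; for every edge, both endpoints lie together in some bag; and for every vertex, the bags containing it form a connected subtree. Here vertex b appears in no bag, so the decomposition is invalid.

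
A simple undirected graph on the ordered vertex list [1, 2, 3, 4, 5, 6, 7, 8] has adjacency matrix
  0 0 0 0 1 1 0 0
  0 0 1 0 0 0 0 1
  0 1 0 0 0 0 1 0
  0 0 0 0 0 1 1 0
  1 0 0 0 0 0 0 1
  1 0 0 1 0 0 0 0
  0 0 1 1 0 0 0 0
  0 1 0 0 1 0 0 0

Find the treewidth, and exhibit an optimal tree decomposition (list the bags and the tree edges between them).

Each bag holds 3 vertices, so the decomposition has width 2, which upper-bounds the treewidth. The edges 2–3–7–4–6–1–5–8–2 form a cycle, so G is not a tree and its treewidth is at least 2. The upper and lower bounds meet at 2, so that is the treewidth.

Treewidth 2.
Bags: B1 = {2, 3, 7}  B2 = {2, 4, 7}  B3 = {2, 4, 6}  B4 = {1, 2, 6}  B5 = {1, 2, 5}  B6 = {2, 5, 8}
Tree: B1–B2, B2–B3, B3–B4, B4–B5, B5–B6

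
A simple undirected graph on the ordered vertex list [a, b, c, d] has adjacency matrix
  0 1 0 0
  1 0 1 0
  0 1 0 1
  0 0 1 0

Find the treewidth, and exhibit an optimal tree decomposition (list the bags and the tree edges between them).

Treewidth 1.
One optimal decomposition is:
Bags: B1 = {b, c}  B2 = {c, d}  B3 = {a, b}
Tree: B1–B2, B1–B3

Each bag holds 2 vertices, so the decomposition has width 1, which upper-bounds the treewidth. G has an edge, so its treewidth is at least 1. Therefore the treewidth is 1.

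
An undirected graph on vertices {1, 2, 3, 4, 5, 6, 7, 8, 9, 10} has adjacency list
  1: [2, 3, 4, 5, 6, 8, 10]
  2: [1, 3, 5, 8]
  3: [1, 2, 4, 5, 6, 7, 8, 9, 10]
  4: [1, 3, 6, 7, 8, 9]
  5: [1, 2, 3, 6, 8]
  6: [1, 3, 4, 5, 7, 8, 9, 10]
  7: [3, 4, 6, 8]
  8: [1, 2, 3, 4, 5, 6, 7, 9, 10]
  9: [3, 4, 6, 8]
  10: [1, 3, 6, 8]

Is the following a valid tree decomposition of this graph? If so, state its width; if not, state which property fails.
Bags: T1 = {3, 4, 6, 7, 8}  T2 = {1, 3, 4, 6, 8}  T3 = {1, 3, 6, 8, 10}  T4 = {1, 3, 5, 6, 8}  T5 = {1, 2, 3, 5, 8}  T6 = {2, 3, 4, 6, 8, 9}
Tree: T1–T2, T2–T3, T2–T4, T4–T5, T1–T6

A tree decomposition must satisfy three properties: every vertex lies in some bag; for every edge, both endpoints lie together in some bag; and for every vertex, the bags containing it form a connected subtree. Here bags containing vertex 2 are not connected in the tree, so the decomposition is invalid.

No — bags containing vertex 2 are not connected in the tree.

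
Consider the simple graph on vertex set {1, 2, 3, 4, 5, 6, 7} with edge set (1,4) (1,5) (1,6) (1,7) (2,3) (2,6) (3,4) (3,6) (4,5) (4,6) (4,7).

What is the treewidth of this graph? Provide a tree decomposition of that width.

Every bag has size at most 3, so the width is 3 − 1 = 2 and tw(G) ≤ 2. For the lower bound, the 3 vertices {2, 3, 6} are pairwise adjacent, and any tree decomposition puts a clique entirely inside one bag — forcing width ≥ 2. Combining the bounds, tw(G) = 2.

Treewidth 2.
Bags: B1 = {1, 4, 5}  B2 = {1, 4, 7}  B3 = {1, 4, 6}  B4 = {3, 4, 6}  B5 = {2, 3, 6}
Tree: B1–B2, B1–B3, B3–B4, B4–B5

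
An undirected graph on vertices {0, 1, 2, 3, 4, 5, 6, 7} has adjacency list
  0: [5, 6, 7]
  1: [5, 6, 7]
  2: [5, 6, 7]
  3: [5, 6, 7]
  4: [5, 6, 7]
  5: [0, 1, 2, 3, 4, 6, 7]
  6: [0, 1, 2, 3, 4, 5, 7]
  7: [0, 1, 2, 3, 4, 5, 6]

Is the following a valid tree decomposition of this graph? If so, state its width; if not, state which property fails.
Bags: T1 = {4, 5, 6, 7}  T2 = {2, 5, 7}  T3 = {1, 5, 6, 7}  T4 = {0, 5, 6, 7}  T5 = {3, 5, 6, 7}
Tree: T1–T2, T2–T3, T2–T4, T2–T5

No — edge (6,2) lies in no bag.

A tree decomposition must satisfy three properties: every vertex lies in some bag; for every edge, both endpoints lie together in some bag; and for every vertex, the bags containing it form a connected subtree. Here edge (6,2) lies in no bag, so the decomposition is invalid.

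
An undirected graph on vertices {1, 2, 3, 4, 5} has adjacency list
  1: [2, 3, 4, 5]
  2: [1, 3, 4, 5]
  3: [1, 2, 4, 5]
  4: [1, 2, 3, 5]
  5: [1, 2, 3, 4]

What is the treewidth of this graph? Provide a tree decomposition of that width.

With just one bag of size 5, the width is 5 − 1 = 4, so tw(G) ≤ 4. Conversely, {1, 2, 3, 4, 5} is a clique of size 5, and the vertices of any clique must share a bag in every tree decomposition; so some bag has ≥ 5 vertices and tw(G) ≥ 4. The upper and lower bounds meet at 4, so that is the treewidth.

Treewidth 4.
Bags: B1 = {1, 2, 3, 4, 5}
Tree: (single bag)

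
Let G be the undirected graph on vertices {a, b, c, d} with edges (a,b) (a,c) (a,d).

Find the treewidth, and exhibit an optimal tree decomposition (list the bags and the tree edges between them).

Treewidth 1.
One such decomposition:
Bags: B1 = {a, b}  B2 = {a, d}  B3 = {a, c}
Tree: B1–B2, B2–B3

The largest bag has 2 vertices, giving width 1; this decomposition certifies tw(G) ≤ 1. Since G has at least one edge (e.g. a–b), it is not an edgeless graph, so tw(G) ≥ 1. Hence tw(G) = 1 exactly.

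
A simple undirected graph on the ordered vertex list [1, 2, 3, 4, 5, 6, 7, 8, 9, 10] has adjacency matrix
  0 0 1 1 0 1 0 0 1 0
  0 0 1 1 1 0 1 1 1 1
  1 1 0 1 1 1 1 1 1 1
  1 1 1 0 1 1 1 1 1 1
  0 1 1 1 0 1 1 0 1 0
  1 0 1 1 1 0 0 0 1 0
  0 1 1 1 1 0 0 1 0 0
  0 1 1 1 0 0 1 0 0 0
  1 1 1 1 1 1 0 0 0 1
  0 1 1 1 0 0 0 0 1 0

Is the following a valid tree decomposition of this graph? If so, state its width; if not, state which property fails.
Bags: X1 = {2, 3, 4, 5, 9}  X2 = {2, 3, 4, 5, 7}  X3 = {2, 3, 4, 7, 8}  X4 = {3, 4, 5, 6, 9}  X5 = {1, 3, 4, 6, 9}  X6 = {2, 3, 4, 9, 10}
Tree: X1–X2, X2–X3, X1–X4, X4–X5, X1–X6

Checking the three conditions: (i) the bags cover all of {1, 2, 3, 4, 5, 6, 7, 8, 9, 10}; (ii) for each edge, some bag contains both endpoints; (iii) the bags containing any fixed vertex form a subtree. All hold, so the decomposition is valid with width 5 − 1 = 4.

Yes; width 4.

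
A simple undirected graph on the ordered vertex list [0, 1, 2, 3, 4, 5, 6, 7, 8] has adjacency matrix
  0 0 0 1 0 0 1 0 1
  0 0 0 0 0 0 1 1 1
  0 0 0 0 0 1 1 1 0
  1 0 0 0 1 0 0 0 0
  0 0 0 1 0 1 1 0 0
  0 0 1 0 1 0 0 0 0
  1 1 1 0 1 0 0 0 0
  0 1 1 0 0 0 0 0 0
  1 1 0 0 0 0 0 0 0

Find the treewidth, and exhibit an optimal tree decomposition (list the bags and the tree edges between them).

Each bag holds 4 vertices, so the decomposition has width 3, which upper-bounds the treewidth. For the lower bound: the 4 vertex sets {1,7,8}, {0}, {6}, {2,3,4,5} are disjoint, each induces a connected subgraph, and every pair is joined by at least one edge of G. Contracting each set to a single vertex therefore yields K_{4} as a minor, and since treewidth is minor-monotone, tw(G) ≥ tw(K_{4}) = 3. The upper and lower bounds meet at 3, so that is the treewidth.

Treewidth 3.
Bags: B1 = {0, 1, 7, 8}  B2 = {0, 1, 6, 7}  B3 = {0, 2, 6, 7}  B4 = {0, 2, 3, 6}  B5 = {2, 3, 4, 6}  B6 = {2, 3, 4, 5}
Tree: B1–B2, B2–B3, B3–B4, B4–B5, B5–B6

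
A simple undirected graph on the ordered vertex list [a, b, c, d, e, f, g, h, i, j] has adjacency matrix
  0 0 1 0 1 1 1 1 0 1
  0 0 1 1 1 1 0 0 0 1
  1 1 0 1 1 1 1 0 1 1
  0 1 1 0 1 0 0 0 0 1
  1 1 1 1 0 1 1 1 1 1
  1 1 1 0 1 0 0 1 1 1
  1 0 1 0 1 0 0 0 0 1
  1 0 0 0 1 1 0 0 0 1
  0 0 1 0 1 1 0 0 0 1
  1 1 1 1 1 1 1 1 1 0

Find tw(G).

A width-4 tree decomposition is:
Bags: B1 = {c, e, f, i, j}  B2 = {b, c, e, f, j}  B3 = {a, c, e, f, j}  B4 = {a, c, e, g, j}  B5 = {b, c, d, e, j}  B6 = {a, e, f, h, j}
Tree: B1–B2, B2–B3, B3–B4, B2–B5, B3–B6
Every bag has size at most 5, so the width is 5 − 1 = 4 and tw(G) ≤ 4. On the other hand G contains the 5-clique {a, e, f, h, j}. A clique must lie in a single bag of any decomposition, so no decomposition can have width below 4. Therefore the treewidth is 4.

4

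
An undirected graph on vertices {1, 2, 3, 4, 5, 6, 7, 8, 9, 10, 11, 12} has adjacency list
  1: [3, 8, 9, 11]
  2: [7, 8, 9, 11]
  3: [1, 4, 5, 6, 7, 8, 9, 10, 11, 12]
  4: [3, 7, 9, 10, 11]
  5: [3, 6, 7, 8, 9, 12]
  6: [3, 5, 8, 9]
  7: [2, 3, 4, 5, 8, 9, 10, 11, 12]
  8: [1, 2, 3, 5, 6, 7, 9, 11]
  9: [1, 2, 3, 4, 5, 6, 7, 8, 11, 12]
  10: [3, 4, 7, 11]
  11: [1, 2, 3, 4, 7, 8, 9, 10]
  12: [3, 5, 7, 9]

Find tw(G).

A width-4 tree decomposition is:
Bags: B1 = {3, 4, 7, 9, 11}  B2 = {3, 7, 8, 9, 11}  B3 = {2, 7, 8, 9, 11}  B4 = {3, 5, 7, 8, 9}  B5 = {3, 4, 7, 10, 11}  B6 = {1, 3, 8, 9, 11}  B7 = {3, 5, 6, 8, 9}  B8 = {3, 5, 7, 9, 12}
Tree: B1–B2, B2–B3, B2–B4, B1–B5, B2–B6, B4–B7, B4–B8
Each bag holds 5 vertices, so the decomposition has width 4, which upper-bounds the treewidth. For the lower bound, the 5 vertices {2, 7, 8, 9, 11} are pairwise adjacent, and any tree decomposition puts a clique entirely inside one bag — forcing width ≥ 4. Hence tw(G) = 4 exactly.

4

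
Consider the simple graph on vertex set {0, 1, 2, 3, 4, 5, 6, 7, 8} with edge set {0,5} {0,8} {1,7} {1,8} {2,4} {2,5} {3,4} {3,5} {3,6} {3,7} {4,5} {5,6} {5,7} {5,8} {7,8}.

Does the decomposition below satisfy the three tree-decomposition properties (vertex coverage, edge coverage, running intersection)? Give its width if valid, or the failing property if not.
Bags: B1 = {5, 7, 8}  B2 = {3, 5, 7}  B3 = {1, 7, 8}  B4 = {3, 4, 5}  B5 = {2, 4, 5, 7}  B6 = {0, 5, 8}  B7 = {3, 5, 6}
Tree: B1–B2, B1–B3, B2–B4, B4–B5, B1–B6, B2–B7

A tree decomposition must satisfy three properties: every vertex lies in some bag; for every edge, both endpoints lie together in some bag; and for every vertex, the bags containing it form a connected subtree. Here bags containing vertex 7 are not connected in the tree, so the decomposition is invalid.

No — bags containing vertex 7 are not connected in the tree.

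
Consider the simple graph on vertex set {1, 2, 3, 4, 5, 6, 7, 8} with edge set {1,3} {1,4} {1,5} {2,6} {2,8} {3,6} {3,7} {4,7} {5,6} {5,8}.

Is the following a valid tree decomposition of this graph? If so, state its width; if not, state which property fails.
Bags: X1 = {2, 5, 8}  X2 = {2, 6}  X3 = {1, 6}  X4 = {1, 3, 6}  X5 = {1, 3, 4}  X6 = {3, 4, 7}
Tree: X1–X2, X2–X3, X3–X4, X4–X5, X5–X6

No — edge (5,6) lies in no bag.

A tree decomposition must satisfy three properties: every vertex lies in some bag; for every edge, both endpoints lie together in some bag; and for every vertex, the bags containing it form a connected subtree. Here edge (5,6) lies in no bag, so the decomposition is invalid.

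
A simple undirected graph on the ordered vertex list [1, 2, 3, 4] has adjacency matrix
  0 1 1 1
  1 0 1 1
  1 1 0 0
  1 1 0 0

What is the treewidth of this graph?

A width-2 tree decomposition is:
Bags: B1 = {1, 2, 3}  B2 = {1, 2, 4}
Tree: B1–B2
The largest bag has 3 vertices, giving width 2; this decomposition certifies tw(G) ≤ 2. For the lower bound, the 3 vertices {1, 2, 3} are pairwise adjacent, and any tree decomposition puts a clique entirely inside one bag — forcing width ≥ 2. Combining the bounds, tw(G) = 2.

2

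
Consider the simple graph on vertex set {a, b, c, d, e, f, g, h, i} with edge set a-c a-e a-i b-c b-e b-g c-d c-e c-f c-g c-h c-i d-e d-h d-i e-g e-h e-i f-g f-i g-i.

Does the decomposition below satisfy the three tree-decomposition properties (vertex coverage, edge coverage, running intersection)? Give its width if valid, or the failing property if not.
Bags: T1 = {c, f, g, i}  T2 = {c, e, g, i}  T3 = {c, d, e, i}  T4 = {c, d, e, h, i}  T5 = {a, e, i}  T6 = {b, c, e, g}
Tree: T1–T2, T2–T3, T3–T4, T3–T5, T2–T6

A tree decomposition must satisfy three properties: every vertex lies in some bag; for every edge, both endpoints lie together in some bag; and for every vertex, the bags containing it form a connected subtree. Here edge (c,a) lies in no bag, so the decomposition is invalid.

No — edge (c,a) lies in no bag.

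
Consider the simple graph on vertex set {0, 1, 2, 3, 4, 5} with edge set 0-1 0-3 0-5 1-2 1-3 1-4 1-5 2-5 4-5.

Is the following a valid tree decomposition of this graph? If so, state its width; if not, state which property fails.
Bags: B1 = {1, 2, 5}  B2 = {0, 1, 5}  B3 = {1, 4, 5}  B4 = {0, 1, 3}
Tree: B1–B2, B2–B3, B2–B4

Yes; width 2.

Every vertex of G appears in some bag (union = {0, 1, 2, 3, 4, 5}); every edge is covered by a bag; and for each vertex v the set of bags containing v is connected in the bag tree. The decomposition is therefore valid. The largest bag has 3 vertices, so the width is 2.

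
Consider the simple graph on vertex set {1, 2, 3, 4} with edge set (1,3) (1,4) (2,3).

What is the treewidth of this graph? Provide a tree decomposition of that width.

Each bag holds 2 vertices, so the decomposition has width 1, which upper-bounds the treewidth. Since G has at least one edge (e.g. 4–1), it is not an edgeless graph, so tw(G) ≥ 1. The upper and lower bounds meet at 1, so that is the treewidth.

Treewidth 1.
One optimal decomposition is:
Bags: B1 = {1, 4}  B2 = {1, 3}  B3 = {2, 3}
Tree: B1–B2, B2–B3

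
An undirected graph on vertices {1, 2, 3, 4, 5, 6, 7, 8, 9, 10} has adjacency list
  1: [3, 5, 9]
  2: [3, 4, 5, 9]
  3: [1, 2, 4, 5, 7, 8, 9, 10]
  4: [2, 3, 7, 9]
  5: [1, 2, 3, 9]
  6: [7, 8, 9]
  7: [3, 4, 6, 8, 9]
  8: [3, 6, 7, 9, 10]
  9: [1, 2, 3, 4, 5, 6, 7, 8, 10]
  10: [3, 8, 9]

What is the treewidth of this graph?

A width-3 tree decomposition is:
Bags: B1 = {3, 7, 8, 9}  B2 = {6, 7, 8, 9}  B3 = {3, 4, 7, 9}  B4 = {2, 3, 4, 9}  B5 = {2, 3, 5, 9}  B6 = {1, 3, 5, 9}  B7 = {3, 8, 9, 10}
Tree: B1–B2, B1–B3, B3–B4, B4–B5, B5–B6, B1–B7
Every bag has size at most 4, so the width is 4 − 1 = 3 and tw(G) ≤ 3. For the lower bound, the 4 vertices {1, 3, 5, 9} are pairwise adjacent, and any tree decomposition puts a clique entirely inside one bag — forcing width ≥ 3. The upper and lower bounds meet at 3, so that is the treewidth.

3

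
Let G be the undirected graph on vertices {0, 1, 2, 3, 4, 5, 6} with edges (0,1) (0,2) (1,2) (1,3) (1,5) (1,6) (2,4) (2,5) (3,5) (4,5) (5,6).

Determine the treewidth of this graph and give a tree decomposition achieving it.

Treewidth 2.
Bags: B1 = {1, 3, 5}  B2 = {1, 5, 6}  B3 = {1, 2, 5}  B4 = {2, 4, 5}  B5 = {0, 1, 2}
Tree: B1–B2, B2–B3, B3–B4, B3–B5

Each bag holds 3 vertices, so the decomposition has width 2, which upper-bounds the treewidth. On the other hand G contains the 3-clique {0, 1, 2}. A clique must lie in a single bag of any decomposition, so no decomposition can have width below 2. Hence tw(G) = 2 exactly.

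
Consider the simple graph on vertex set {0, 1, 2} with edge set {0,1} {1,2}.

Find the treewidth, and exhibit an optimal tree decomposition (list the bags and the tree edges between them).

Each bag holds 2 vertices, so the decomposition has width 1, which upper-bounds the treewidth. Since G has at least one edge (e.g. 2–1), it is not an edgeless graph, so tw(G) ≥ 1. The upper and lower bounds meet at 1, so that is the treewidth.

Treewidth 1.
Bags: B1 = {1, 2}  B2 = {0, 1}
Tree: B1–B2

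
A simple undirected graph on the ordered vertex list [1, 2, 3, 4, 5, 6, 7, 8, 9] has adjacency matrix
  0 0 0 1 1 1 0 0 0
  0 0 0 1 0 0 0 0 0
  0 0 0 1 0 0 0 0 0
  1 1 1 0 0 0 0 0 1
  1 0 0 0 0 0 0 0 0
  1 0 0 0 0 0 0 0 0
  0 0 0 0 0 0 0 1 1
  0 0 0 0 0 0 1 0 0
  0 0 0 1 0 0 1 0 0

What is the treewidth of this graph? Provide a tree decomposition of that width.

Treewidth 1.
Bags: B1 = {1, 6}  B2 = {1, 4}  B3 = {4, 9}  B4 = {7, 9}  B5 = {7, 8}  B6 = {1, 5}  B7 = {2, 4}  B8 = {3, 4}
Tree: B1–B2, B2–B3, B3–B4, B4–B5, B1–B6, B3–B7, B3–B8

The largest bag has 2 vertices, giving width 1; this decomposition certifies tw(G) ≤ 1. Any graph with an edge has treewidth ≥ 1, and G has the edge 6–1. Combining the bounds, tw(G) = 1.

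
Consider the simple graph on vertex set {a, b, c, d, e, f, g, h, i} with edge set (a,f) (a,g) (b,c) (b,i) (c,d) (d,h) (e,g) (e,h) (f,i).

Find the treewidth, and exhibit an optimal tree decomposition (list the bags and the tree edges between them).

Treewidth 2.
One optimal decomposition is:
Bags: B1 = {a, f, g}  B2 = {f, g, i}  B3 = {b, g, i}  B4 = {b, c, g}  B5 = {c, d, g}  B6 = {d, g, h}  B7 = {e, g, h}
Tree: B1–B2, B2–B3, B3–B4, B4–B5, B5–B6, B6–B7

The largest bag has 3 vertices, giving width 2; this decomposition certifies tw(G) ≤ 2. The edges g–a–f–i–b–c–d–h–e–g form a cycle, so G is not a tree and its treewidth is at least 2. Combining the bounds, tw(G) = 2.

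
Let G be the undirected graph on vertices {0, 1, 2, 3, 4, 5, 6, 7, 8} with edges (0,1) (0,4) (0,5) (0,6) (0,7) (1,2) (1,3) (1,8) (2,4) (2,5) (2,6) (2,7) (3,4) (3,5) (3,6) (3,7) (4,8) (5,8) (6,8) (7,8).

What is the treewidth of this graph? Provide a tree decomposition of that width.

The largest bag has 5 vertices, giving width 4; this decomposition certifies tw(G) ≤ 4. For the lower bound: the 5 vertex sets {4,8}, {0,1}, {3,7}, {2}, {6} are disjoint, each induces a connected subgraph, and every pair is joined by at least one edge of G. Contracting each set to a single vertex therefore yields K_{5} as a minor, and since treewidth is minor-monotone, tw(G) ≥ tw(K_{5}) = 4. Therefore the treewidth is 4.

Treewidth 4.
One such decomposition:
Bags: B1 = {0, 2, 3, 4, 8}  B2 = {0, 1, 2, 3, 8}  B3 = {0, 2, 3, 7, 8}  B4 = {0, 2, 3, 6, 8}  B5 = {0, 2, 3, 5, 8}
Tree: B1–B2, B2–B3, B3–B4, B4–B5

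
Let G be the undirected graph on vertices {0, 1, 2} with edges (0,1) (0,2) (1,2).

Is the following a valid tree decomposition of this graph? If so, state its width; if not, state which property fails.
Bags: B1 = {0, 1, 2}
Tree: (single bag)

Yes; width 2.

Checking the three conditions: (i) the bags cover all of {0, 1, 2}; (ii) for each edge, some bag contains both endpoints; (iii) the bags containing any fixed vertex form a subtree. All hold, so the decomposition is valid with width 3 − 1 = 2.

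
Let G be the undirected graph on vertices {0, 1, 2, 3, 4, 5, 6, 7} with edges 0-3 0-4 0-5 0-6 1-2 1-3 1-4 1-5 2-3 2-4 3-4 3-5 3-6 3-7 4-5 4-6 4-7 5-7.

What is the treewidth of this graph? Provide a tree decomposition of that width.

The largest bag has 4 vertices, giving width 3; this decomposition certifies tw(G) ≤ 3. Conversely, {1, 2, 3, 4} is a clique of size 4, and the vertices of any clique must share a bag in every tree decomposition; so some bag has ≥ 4 vertices and tw(G) ≥ 3. Hence tw(G) = 3 exactly.

Treewidth 3.
Bags: B1 = {1, 3, 4, 5}  B2 = {1, 2, 3, 4}  B3 = {0, 3, 4, 5}  B4 = {0, 3, 4, 6}  B5 = {3, 4, 5, 7}
Tree: B1–B2, B1–B3, B3–B4, B3–B5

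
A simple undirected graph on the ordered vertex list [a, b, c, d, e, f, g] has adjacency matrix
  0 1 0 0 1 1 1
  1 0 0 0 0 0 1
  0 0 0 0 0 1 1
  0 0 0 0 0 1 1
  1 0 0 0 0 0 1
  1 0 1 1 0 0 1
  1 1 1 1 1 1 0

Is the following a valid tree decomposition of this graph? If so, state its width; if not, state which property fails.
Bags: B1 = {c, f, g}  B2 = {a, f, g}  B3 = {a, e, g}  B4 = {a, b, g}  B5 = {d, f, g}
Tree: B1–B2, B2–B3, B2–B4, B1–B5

Checking the three conditions: (i) the bags cover all of {a, b, c, d, e, f, g}; (ii) for each edge, some bag contains both endpoints; (iii) the bags containing any fixed vertex form a subtree. All hold, so the decomposition is valid with width 3 − 1 = 2.

Yes; width 2.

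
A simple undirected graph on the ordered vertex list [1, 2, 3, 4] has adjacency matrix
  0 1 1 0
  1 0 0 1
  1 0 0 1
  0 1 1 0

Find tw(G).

2

A width-2 tree decomposition is:
Bags: B1 = {1, 2, 4}  B2 = {1, 3, 4}
Tree: B1–B2
The largest bag has 3 vertices, giving width 2; this decomposition certifies tw(G) ≤ 2. The edges 1–2–4–3–1 form a cycle, so G is not a tree and its treewidth is at least 2. The upper and lower bounds meet at 2, so that is the treewidth.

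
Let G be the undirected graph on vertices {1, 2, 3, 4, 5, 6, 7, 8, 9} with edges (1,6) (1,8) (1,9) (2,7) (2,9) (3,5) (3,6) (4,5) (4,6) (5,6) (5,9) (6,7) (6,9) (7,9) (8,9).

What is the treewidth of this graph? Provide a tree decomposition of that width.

Treewidth 2.
Bags: B1 = {5, 6, 9}  B2 = {3, 5, 6}  B3 = {1, 6, 9}  B4 = {1, 8, 9}  B5 = {6, 7, 9}  B6 = {4, 5, 6}  B7 = {2, 7, 9}
Tree: B1–B2, B1–B3, B3–B4, B1–B5, B2–B6, B5–B7

The largest bag has 3 vertices, giving width 2; this decomposition certifies tw(G) ≤ 2. Conversely, {1, 8, 9} is a clique of size 3, and the vertices of any clique must share a bag in every tree decomposition; so some bag has ≥ 3 vertices and tw(G) ≥ 2. Combining the bounds, tw(G) = 2.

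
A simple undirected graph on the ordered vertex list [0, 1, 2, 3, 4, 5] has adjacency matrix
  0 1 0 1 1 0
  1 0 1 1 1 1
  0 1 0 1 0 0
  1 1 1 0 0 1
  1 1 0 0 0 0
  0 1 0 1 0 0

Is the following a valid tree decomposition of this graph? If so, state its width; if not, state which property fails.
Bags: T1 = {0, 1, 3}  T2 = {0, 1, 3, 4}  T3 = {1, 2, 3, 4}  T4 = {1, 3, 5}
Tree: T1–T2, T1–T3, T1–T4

No — bags containing vertex 4 are not connected in the tree.

A tree decomposition must satisfy three properties: every vertex lies in some bag; for every edge, both endpoints lie together in some bag; and for every vertex, the bags containing it form a connected subtree. Here bags containing vertex 4 are not connected in the tree, so the decomposition is invalid.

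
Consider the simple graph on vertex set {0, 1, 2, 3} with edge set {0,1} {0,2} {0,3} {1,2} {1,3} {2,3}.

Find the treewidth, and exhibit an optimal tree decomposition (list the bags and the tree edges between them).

Treewidth 3.
One such decomposition:
Bags: B1 = {0, 1, 2, 3}
Tree: (single bag)

With just one bag of size 4, the width is 4 − 1 = 3, so tw(G) ≤ 3. For the lower bound, the 4 vertices {0, 1, 2, 3} are pairwise adjacent, and any tree decomposition puts a clique entirely inside one bag — forcing width ≥ 3. Combining the bounds, tw(G) = 3.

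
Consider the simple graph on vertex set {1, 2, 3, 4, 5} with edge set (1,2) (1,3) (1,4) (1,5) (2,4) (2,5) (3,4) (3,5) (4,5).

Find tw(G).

3

A width-3 tree decomposition is:
Bags: B1 = {1, 3, 4, 5}  B2 = {1, 2, 4, 5}
Tree: B1–B2
Every bag has size at most 4, so the width is 4 − 1 = 3 and tw(G) ≤ 3. For the lower bound, the 4 vertices {1, 2, 4, 5} are pairwise adjacent, and any tree decomposition puts a clique entirely inside one bag — forcing width ≥ 3. Hence tw(G) = 3 exactly.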